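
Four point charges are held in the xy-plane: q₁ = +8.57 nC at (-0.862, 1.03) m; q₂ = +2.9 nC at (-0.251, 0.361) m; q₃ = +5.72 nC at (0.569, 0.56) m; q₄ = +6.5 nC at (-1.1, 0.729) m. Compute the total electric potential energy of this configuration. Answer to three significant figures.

2.40×10⁻⁶ J

The work to assemble the configuration equals its total potential energy, U = Σ kqᵢqⱼ/rᵢⱼ over all pairs.
Pair separations: r₁₂ = 0.906 m, r₁₃ = 1.51 m, r₁₄ = 0.384 m, r₂₃ = 0.844 m, r₂₄ = 0.925 m, r₃₄ = 1.68 m.
Summing all 6 pair terms gives U = 2.40×10⁻⁶ J.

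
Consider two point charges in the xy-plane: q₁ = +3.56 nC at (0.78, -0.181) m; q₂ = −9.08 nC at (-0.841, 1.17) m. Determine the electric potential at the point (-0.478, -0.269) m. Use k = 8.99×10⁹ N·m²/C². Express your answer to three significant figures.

Electric potential is a scalar, so the contributions from each charge add algebraically: V = Σ kqᵢ/rᵢ.
Distances from the field point to each charge: r₁ = 1.26 m, r₂ = 1.48 m.
V = k[(3.56×10⁻⁹)/(1.26) + (-9.08×10⁻⁹)/(1.48)] = -29.6 V.

-29.6 V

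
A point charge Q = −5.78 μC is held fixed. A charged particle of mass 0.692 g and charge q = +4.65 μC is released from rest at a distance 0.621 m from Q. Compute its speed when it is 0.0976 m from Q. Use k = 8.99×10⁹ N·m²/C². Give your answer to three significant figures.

77.7 m/s

Only the electrostatic force acts, so mechanical energy is conserved: ½mv² = U₁ − U₂ = kQq(1/r₁ − 1/r₂).
U₁ − U₂ = (8.99×10⁹ N·m²/C²)(-5.78×10⁻⁶ C)(4.65×10⁻⁶ C)(1/0.621 − 1/0.0976) = 2.09 J.
v = √(2·2.09/6.92×10⁻⁴) = 77.7 m/s.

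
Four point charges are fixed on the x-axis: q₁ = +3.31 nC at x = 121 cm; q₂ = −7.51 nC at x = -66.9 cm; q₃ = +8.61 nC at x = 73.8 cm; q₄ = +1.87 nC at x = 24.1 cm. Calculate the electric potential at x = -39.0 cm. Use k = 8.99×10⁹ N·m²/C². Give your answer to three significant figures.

Electric potential is a scalar, so the contributions from each charge add algebraically: V = Σ kqᵢ/rᵢ.
Distances from the field point to each charge: r₁ = 1.60 m, r₂ = 0.279 m, r₃ = 1.13 m, r₄ = 0.631 m.
V = k[(3.31×10⁻⁹)/(1.60) + (-7.51×10⁻⁹)/(0.279) + (8.61×10⁻⁹)/(1.13) + (1.87×10⁻⁹)/(0.631)] = -128 V.

-128 V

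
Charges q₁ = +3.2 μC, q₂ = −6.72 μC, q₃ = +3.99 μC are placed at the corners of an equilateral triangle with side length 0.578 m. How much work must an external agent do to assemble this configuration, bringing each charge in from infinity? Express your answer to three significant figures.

The work to assemble the configuration equals its total potential energy, U = Σ kqᵢqⱼ/rᵢⱼ over all pairs.
All three pair separations equal the side length, 0.578 m.
U = (-0.334) + (0.199) + (-0.417) = -0.553 J.

-0.553 J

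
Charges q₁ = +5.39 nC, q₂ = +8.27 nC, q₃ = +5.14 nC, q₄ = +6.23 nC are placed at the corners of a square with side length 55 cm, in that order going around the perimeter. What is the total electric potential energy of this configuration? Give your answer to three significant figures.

The assembly work is the sum of pairwise potential energies, U = Σ_{i<j} kqᵢqⱼ/rᵢⱼ.
The four side pairs have separation 0.550 m and the two diagonal pairs 0.778 m.
Summing all 6 pair terms gives U = 3.41×10⁻⁶ J.

3.41×10⁻⁶ J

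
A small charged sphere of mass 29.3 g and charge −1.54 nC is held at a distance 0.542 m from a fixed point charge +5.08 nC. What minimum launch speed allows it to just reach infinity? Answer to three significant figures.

2.98×10⁻³ m/s

To just escape, total mechanical energy must reach zero at infinity: ½mv²_min + U = 0, so ½mv²_min = −U = |kQq|/r.
|U| = |kQq|/r = (8.99×10⁹ N·m²/C²)(5.08×10⁻⁹)(1.54×10⁻⁹)/(0.542) = 1.30×10⁻⁷ J.
v_min = √(2|U|/m) = √(2·1.30×10⁻⁷/0.0293) = 2.98×10⁻³ m/s.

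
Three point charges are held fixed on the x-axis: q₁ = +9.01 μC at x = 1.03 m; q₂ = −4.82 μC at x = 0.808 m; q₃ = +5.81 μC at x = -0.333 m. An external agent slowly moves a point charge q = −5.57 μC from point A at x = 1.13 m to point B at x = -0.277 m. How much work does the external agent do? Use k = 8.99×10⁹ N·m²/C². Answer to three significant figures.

For quasistatic motion the external work equals the change in potential energy: W_ext = qΔV = q(V_B − V_A).
At A: distances to the source charges are 0.100 m, 0.322 m, 1.46 m; V_A = Σ kqᵢ/rᵢ = 7.11×10⁵ V.
At B: distances to the source charges are 1.31 m, 1.08 m, 0.0560 m; V_B = Σ kqᵢ/rᵢ = 9.55×10⁵ V.
ΔV = V_B − V_A = 2.44×10⁵ V.
W_ext = qΔV = (-5.57×10⁻⁶ C)(2.44×10⁵ V) = -1.36 J.

-1.36 J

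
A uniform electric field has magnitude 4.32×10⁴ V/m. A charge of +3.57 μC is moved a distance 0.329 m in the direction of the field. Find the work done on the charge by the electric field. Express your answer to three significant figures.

The potential change for a displacement 0.329 m in the direction of the field is ΔV = −Ed = -1.42×10⁴ V.
W_field = −qΔV = 0.0507 J.

0.0507 J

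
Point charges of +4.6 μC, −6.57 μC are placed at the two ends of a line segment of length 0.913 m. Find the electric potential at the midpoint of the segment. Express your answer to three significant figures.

Electric potential is a scalar, so the contributions from each charge add algebraically: V = Σ kqᵢ/rᵢ.
Each charge is 0.457 m from the midpoint.
V = k[(4.60×10⁻⁶)/(0.457) + (-6.57×10⁻⁶)/(0.457)] = -3.88×10⁴ V.

-3.88×10⁴ V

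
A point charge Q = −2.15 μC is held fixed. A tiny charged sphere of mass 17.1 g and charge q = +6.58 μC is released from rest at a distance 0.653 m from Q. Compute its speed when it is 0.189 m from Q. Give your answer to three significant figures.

7.48 m/s

Only the electrostatic force acts, so mechanical energy is conserved: ½mv² = U₁ − U₂ = kQq(1/r₁ − 1/r₂).
U₁ − U₂ = (8.99×10⁹ N·m²/C²)(-2.15×10⁻⁶ C)(6.58×10⁻⁶ C)(1/0.653 − 1/0.189) = 0.478 J.
v = √(2·0.478/0.0171) = 7.48 m/s.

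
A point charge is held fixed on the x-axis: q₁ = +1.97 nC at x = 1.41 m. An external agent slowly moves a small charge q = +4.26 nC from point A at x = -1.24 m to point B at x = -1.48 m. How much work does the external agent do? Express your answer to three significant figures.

-2.36×10⁻⁹ J

For quasistatic motion the external work equals the change in potential energy: W_ext = qΔV = q(V_B − V_A).
At A: distance to the source charge is 2.65 m; V_A = kq₁/r = 6.68 V.
At B: distance to the source charge is 2.89 m; V_B = kq₁/r = 6.13 V.
ΔV = V_B − V_A = -0.555 V.
W_ext = qΔV = (4.26×10⁻⁹ C)(-0.555 V) = -2.36×10⁻⁹ J.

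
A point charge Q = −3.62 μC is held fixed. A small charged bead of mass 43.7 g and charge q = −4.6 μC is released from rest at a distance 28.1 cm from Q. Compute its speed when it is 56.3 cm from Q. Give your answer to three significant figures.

Only the electrostatic force acts, so mechanical energy is conserved: ½mv² = U₁ − U₂ = kQq(1/r₁ − 1/r₂).
U₁ − U₂ = (8.99×10⁹ N·m²/C²)(-3.62×10⁻⁶ C)(-4.60×10⁻⁶ C)(1/0.281 − 1/0.563) = 0.267 J.
v = √(2·0.267/0.0437) = 3.49 m/s.

3.49 m/s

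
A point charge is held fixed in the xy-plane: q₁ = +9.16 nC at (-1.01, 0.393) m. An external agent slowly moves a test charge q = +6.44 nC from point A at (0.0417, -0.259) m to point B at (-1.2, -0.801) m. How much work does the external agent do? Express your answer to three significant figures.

For quasistatic motion the external work equals the change in potential energy: W_ext = qΔV = q(V_B − V_A).
At A: distance to the source charge is 1.24 m; V_A = kq₁/r = 66.5 V.
At B: distance to the source charge is 1.21 m; V_B = kq₁/r = 68.1 V.
ΔV = V_B − V_A = 1.56 V.
W_ext = qΔV = (6.44×10⁻⁹ C)(1.56 V) = 1.01×10⁻⁸ J.

1.01×10⁻⁸ J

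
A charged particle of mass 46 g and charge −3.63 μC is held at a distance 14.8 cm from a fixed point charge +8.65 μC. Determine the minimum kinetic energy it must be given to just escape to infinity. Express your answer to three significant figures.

1.91 J

To just escape, total mechanical energy must reach zero at infinity: ½mv²_min + U = 0, so ½mv²_min = −U = |kQq|/r.
|U| = |kQq|/r = (8.99×10⁹ N·m²/C²)(8.65×10⁻⁶)(3.63×10⁻⁶)/(0.148) = 1.91 J.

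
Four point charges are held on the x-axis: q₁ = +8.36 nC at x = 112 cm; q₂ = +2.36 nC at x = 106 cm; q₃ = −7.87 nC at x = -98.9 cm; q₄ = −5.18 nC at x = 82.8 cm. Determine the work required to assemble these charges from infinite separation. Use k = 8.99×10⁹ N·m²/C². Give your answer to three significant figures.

The assembly work is the sum of pairwise potential energies, U = Σ_{i<j} kqᵢqⱼ/rᵢⱼ.
Pair separations: r₁₂ = 0.0600 m, r₁₃ = 2.11 m, r₁₄ = 0.292 m, r₂₃ = 2.05 m, r₂₄ = 0.232 m, r₃₄ = 1.82 m.
Summing all 6 pair terms gives U = 9.89×10⁻⁷ J.

9.89×10⁻⁷ J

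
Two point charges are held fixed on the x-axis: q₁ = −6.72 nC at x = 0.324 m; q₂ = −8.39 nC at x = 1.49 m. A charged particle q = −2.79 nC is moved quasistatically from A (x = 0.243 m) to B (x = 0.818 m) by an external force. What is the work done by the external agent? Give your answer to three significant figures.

For quasistatic motion the external work equals the change in potential energy: W_ext = qΔV = q(V_B − V_A).
At A: distances to the source charges are 0.0810 m, 1.25 m; V_A = Σ kqᵢ/rᵢ = -806 V.
At B: distances to the source charges are 0.494 m, 0.672 m; V_B = Σ kqᵢ/rᵢ = -235 V.
ΔV = V_B − V_A = 572 V.
W_ext = qΔV = (-2.79×10⁻⁹ C)(572 V) = -1.60×10⁻⁶ J.

-1.60×10⁻⁶ J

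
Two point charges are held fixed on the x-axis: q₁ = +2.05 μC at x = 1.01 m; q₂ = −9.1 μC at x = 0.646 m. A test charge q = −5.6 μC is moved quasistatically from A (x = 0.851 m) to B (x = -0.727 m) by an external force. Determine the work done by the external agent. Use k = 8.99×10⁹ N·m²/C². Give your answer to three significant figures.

-1.31 J

For quasistatic motion the external work equals the change in potential energy: W_ext = qΔV = q(V_B − V_A).
At A: distances to the source charges are 0.159 m, 0.205 m; V_A = Σ kqᵢ/rᵢ = -2.83×10⁵ V.
At B: distances to the source charges are 1.74 m, 1.37 m; V_B = Σ kqᵢ/rᵢ = -4.90×10⁴ V.
ΔV = V_B − V_A = 2.34×10⁵ V.
W_ext = qΔV = (-5.60×10⁻⁶ C)(2.34×10⁵ V) = -1.31 J.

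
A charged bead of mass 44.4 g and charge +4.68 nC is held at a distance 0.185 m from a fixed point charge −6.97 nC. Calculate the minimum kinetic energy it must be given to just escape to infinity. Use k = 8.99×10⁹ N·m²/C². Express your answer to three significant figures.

To just escape, total mechanical energy must reach zero at infinity: ½mv²_min + U = 0, so ½mv²_min = −U = |kQq|/r.
|U| = |kQq|/r = (8.99×10⁹ N·m²/C²)(6.97×10⁻⁹)(4.68×10⁻⁹)/(0.185) = 1.59×10⁻⁶ J.

1.59×10⁻⁶ J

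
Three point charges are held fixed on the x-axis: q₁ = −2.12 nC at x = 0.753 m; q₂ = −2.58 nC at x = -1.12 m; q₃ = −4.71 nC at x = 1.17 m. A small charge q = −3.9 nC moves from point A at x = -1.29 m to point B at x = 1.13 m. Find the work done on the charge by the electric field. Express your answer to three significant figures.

-3.73×10⁻⁶ J

The work done by the electric force is W_field = −ΔU = −q(V_B − V_A) = q(V_A − V_B).
At A: distances to the source charges are 2.04 m, 0.170 m, 2.46 m; V_A = Σ kqᵢ/rᵢ = -163 V.
At B: distances to the source charges are 0.377 m, 2.25 m, 0.0400 m; V_B = Σ kqᵢ/rᵢ = -1120 V.
ΔV = V_B − V_A = -956 V.
W_field = −qΔV = −(-3.90×10⁻⁹ C)(-956 V) = -3.73×10⁻⁶ J.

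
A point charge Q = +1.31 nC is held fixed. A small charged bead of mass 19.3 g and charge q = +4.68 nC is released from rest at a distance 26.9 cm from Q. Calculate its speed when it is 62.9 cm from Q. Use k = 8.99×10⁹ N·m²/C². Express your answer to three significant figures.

3.49×10⁻³ m/s

Only the electrostatic force acts, so mechanical energy is conserved: ½mv² = U₁ − U₂ = kQq(1/r₁ − 1/r₂).
U₁ − U₂ = (8.99×10⁹ N·m²/C²)(1.31×10⁻⁹ C)(4.68×10⁻⁹ C)(1/0.269 − 1/0.629) = 1.17×10⁻⁷ J.
v = √(2·1.17×10⁻⁷/0.0193) = 3.49×10⁻³ m/s.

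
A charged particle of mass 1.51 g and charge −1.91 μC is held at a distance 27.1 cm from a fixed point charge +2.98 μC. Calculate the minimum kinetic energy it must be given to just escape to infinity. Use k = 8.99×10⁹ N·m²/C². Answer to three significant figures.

To just escape, total mechanical energy must reach zero at infinity: ½mv²_min + U = 0, so ½mv²_min = −U = |kQq|/r.
|U| = |kQq|/r = (8.99×10⁹ N·m²/C²)(2.98×10⁻⁶)(1.91×10⁻⁶)/(0.271) = 0.189 J.

0.189 J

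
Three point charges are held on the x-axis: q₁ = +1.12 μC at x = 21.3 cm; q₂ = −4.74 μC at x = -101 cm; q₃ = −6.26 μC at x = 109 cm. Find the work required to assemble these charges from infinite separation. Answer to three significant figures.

The work to assemble the configuration equals its total potential energy, U = Σ kqᵢqⱼ/rᵢⱼ over all pairs.
Pair separations: r₁₂ = 1.22 m, r₁₃ = 0.877 m, r₂₃ = 2.10 m.
U = (-0.0390) + (-0.0719) + (0.127) = 0.0161 J.

0.0161 J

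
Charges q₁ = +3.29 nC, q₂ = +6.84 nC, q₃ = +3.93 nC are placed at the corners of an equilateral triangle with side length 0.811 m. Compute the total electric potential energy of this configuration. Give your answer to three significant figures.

6.91×10⁻⁷ J

The assembly work is the sum of pairwise potential energies, U = Σ_{i<j} kqᵢqⱼ/rᵢⱼ.
All three pair separations equal the side length, 0.811 m.
U = (2.49×10⁻⁷) + (1.43×10⁻⁷) + (2.98×10⁻⁷) = 6.91×10⁻⁷ J.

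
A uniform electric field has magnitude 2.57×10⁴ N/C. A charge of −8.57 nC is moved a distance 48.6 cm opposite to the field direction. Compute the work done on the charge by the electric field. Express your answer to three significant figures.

The potential change for a displacement 48.6 cm opposite to the field direction is ΔV = +Ed = 1.25×10⁴ V.
W_field = −qΔV = 1.07×10⁻⁴ J.

1.07×10⁻⁴ J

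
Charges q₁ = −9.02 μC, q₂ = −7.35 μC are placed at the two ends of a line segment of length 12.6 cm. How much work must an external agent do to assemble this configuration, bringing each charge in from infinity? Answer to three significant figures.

The work to assemble the configuration equals its total potential energy, U = Σ kqᵢqⱼ/rᵢⱼ over all pairs.
The separation is r = 0.126 m.
U = (4.73) = 4.73 J.

4.73 J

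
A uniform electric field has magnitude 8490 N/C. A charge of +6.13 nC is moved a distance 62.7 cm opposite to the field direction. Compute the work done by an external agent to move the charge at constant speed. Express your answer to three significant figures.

3.26×10⁻⁵ J

The potential change for a displacement 62.7 cm opposite to the field direction is ΔV = +Ed = 5320 V.
W_ext = qΔV = 3.26×10⁻⁵ J.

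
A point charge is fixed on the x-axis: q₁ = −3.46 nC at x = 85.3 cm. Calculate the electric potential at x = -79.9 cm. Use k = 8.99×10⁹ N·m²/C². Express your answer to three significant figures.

Electric potential is a scalar, so the contributions from each charge add algebraically: V = Σ kqᵢ/rᵢ.
V = k[(-3.46×10⁻⁹)/(1.65)] = -18.8 V.

-18.8 V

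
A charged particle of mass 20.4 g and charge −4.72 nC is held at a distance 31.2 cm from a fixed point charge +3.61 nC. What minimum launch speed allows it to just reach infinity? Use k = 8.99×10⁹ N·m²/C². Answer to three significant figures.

6.94×10⁻³ m/s

To just escape, total mechanical energy must reach zero at infinity: ½mv²_min + U = 0, so ½mv²_min = −U = |kQq|/r.
|U| = |kQq|/r = (8.99×10⁹ N·m²/C²)(3.61×10⁻⁹)(4.72×10⁻⁹)/(0.312) = 4.91×10⁻⁷ J.
v_min = √(2|U|/m) = √(2·4.91×10⁻⁷/0.0204) = 6.94×10⁻³ m/s.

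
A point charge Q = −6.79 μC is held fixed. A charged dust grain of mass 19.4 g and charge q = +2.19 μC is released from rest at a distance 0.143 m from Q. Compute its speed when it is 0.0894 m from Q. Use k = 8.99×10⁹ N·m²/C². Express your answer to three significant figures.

7.60 m/s

Only the electrostatic force acts, so mechanical energy is conserved: ½mv² = U₁ − U₂ = kQq(1/r₁ − 1/r₂).
U₁ − U₂ = (8.99×10⁹ N·m²/C²)(-6.79×10⁻⁶ C)(2.19×10⁻⁶ C)(1/0.143 − 1/0.0894) = 0.560 J.
v = √(2·0.560/0.0194) = 7.60 m/s.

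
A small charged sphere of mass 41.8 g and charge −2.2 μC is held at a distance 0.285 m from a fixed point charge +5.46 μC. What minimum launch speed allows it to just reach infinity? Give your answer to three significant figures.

4.26 m/s

To just escape, total mechanical energy must reach zero at infinity: ½mv²_min + U = 0, so ½mv²_min = −U = |kQq|/r.
|U| = |kQq|/r = (8.99×10⁹ N·m²/C²)(5.46×10⁻⁶)(2.20×10⁻⁶)/(0.285) = 0.379 J.
v_min = √(2|U|/m) = √(2·0.379/0.0418) = 4.26 m/s.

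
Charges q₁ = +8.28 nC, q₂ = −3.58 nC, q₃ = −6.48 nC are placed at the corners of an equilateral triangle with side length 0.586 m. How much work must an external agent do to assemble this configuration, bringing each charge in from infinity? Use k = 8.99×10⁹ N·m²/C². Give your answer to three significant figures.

-9.22×10⁻⁷ J

The assembly work is the sum of pairwise potential energies, U = Σ_{i<j} kqᵢqⱼ/rᵢⱼ.
All three pair separations equal the side length, 0.586 m.
U = (-4.55×10⁻⁷) + (-8.23×10⁻⁷) + (3.56×10⁻⁷) = -9.22×10⁻⁷ J.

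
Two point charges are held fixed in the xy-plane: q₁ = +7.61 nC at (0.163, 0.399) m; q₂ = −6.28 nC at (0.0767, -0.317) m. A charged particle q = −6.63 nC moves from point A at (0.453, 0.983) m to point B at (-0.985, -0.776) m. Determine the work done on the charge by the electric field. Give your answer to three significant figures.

-4.67×10⁻⁷ J

The work done by the electric force is W_field = −ΔU = −q(V_B − V_A) = q(V_A − V_B).
At A: distances to the source charges are 0.652 m, 1.35 m; V_A = Σ kqᵢ/rᵢ = 63.2 V.
At B: distances to the source charges are 1.64 m, 1.16 m; V_B = Σ kqᵢ/rᵢ = -7.16 V.
ΔV = V_B − V_A = -70.4 V.
W_field = −qΔV = −(-6.63×10⁻⁹ C)(-70.4 V) = -4.67×10⁻⁷ J.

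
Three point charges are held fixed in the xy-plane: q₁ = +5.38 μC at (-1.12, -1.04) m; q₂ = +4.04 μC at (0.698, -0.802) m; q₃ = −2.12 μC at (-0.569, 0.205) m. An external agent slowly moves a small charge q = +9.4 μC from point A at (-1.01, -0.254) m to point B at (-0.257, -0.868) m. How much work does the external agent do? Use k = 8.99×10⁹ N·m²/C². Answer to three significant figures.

0.231 J

For quasistatic motion the external work equals the change in potential energy: W_ext = qΔV = q(V_B − V_A).
At A: distances to the source charges are 0.794 m, 1.79 m, 0.637 m; V_A = Σ kqᵢ/rᵢ = 5.12×10⁴ V.
At B: distances to the source charges are 0.880 m, 0.957 m, 1.12 m; V_B = Σ kqᵢ/rᵢ = 7.58×10⁴ V.
ΔV = V_B − V_A = 2.46×10⁴ V.
W_ext = qΔV = (9.40×10⁻⁶ C)(2.46×10⁴ V) = 0.231 J.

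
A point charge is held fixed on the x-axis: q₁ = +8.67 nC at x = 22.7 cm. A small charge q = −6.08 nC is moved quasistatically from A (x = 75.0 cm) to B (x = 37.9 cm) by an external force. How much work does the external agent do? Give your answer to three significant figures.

-2.21×10⁻⁶ J

For quasistatic motion the external work equals the change in potential energy: W_ext = qΔV = q(V_B − V_A).
At A: distance to the source charge is 0.523 m; V_A = kq₁/r = 149 V.
At B: distance to the source charge is 0.152 m; V_B = kq₁/r = 513 V.
ΔV = V_B − V_A = 364 V.
W_ext = qΔV = (-6.08×10⁻⁹ C)(364 V) = -2.21×10⁻⁶ J.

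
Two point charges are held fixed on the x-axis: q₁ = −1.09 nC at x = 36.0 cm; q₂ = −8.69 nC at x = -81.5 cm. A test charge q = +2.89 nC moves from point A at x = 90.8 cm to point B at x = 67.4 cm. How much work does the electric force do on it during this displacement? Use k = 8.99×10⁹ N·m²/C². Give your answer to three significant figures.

5.91×10⁻⁸ J

The work done by the electric force is W_field = −ΔU = −q(V_B − V_A) = q(V_A − V_B).
At A: distances to the source charges are 0.548 m, 1.72 m; V_A = Σ kqᵢ/rᵢ = -63.2 V.
At B: distances to the source charges are 0.314 m, 1.49 m; V_B = Σ kqᵢ/rᵢ = -83.7 V.
ΔV = V_B − V_A = -20.5 V.
W_field = −qΔV = −(2.89×10⁻⁹ C)(-20.5 V) = 5.91×10⁻⁸ J.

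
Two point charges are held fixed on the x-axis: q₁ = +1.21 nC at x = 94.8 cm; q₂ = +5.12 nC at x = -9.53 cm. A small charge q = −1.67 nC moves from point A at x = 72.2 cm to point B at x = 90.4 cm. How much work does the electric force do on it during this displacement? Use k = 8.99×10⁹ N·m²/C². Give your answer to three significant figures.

The work done by the electric force is W_field = −ΔU = −q(V_B − V_A) = q(V_A − V_B).
At A: distances to the source charges are 0.226 m, 0.817 m; V_A = Σ kqᵢ/rᵢ = 104 V.
At B: distances to the source charges are 0.0440 m, 0.999 m; V_B = Σ kqᵢ/rᵢ = 293 V.
ΔV = V_B − V_A = 189 V.
W_field = −qΔV = −(-1.67×10⁻⁹ C)(189 V) = 3.15×10⁻⁷ J.

3.15×10⁻⁷ J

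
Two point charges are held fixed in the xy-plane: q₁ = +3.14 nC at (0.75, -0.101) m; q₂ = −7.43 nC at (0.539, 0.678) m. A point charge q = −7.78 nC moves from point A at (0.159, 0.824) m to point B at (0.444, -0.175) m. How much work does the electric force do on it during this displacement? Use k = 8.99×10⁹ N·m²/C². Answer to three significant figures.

1.17×10⁻⁶ J

The work done by the electric force is W_field = −ΔU = −q(V_B − V_A) = q(V_A − V_B).
At A: distances to the source charges are 1.10 m, 0.407 m; V_A = Σ kqᵢ/rᵢ = -138 V.
At B: distances to the source charges are 0.315 m, 0.858 m; V_B = Σ kqᵢ/rᵢ = 11.8 V.
ΔV = V_B − V_A = 150 V.
W_field = −qΔV = −(-7.78×10⁻⁹ C)(150 V) = 1.17×10⁻⁶ J.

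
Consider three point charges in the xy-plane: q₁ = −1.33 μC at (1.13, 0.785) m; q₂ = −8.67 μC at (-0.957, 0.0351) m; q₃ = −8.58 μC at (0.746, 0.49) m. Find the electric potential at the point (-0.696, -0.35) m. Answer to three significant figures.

Electric potential is a scalar, so the contributions from each charge add algebraically: V = Σ kqᵢ/rᵢ.
Distances from the field point to each charge: r₁ = 2.15 m, r₂ = 0.465 m, r₃ = 1.67 m.
V = k[(-1.33×10⁻⁶)/(2.15) + (-8.67×10⁻⁶)/(0.465) + (-8.58×10⁻⁶)/(1.67)] = -2.19×10⁵ V.

-2.19×10⁵ V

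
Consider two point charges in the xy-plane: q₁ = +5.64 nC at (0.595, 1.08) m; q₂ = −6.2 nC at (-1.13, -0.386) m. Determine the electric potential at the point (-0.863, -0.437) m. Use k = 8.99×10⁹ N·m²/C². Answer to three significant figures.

The total potential is the scalar sum of each charge's contribution, V = Σ kqᵢ/rᵢ.
Distances from the field point to each charge: r₁ = 2.10 m, r₂ = 0.272 m.
V = k[(5.64×10⁻⁹)/(2.10) + (-6.20×10⁻⁹)/(0.272)] = -181 V.

-181 V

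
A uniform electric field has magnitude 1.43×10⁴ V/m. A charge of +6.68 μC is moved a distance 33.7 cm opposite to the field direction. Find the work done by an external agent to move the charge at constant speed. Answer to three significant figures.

The potential change for a displacement 33.7 cm opposite to the field direction is ΔV = +Ed = 4820 V.
W_ext = qΔV = 0.0322 J.

0.0322 J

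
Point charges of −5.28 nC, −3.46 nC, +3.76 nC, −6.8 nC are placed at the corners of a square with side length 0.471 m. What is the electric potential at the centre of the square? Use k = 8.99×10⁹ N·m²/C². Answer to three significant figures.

-318 V

Electric potential is a scalar, so the contributions from each charge add algebraically: V = Σ kqᵢ/rᵢ.
The distance from each corner to the centre is a√2/2 = 0.333 m.
V = k[(-5.28×10⁻⁹)/(0.333) + (-3.46×10⁻⁹)/(0.333) + (3.76×10⁻⁹)/(0.333) + (-6.80×10⁻⁹)/(0.333)] = -318 V.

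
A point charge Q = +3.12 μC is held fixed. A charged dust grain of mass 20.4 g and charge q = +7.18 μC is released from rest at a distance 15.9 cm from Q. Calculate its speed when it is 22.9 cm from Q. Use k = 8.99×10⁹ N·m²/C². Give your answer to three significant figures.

6.16 m/s

Only the electrostatic force acts, so mechanical energy is conserved: ½mv² = U₁ − U₂ = kQq(1/r₁ − 1/r₂).
U₁ − U₂ = (8.99×10⁹ N·m²/C²)(3.12×10⁻⁶ C)(7.18×10⁻⁶ C)(1/0.159 − 1/0.229) = 0.387 J.
v = √(2·0.387/0.0204) = 6.16 m/s.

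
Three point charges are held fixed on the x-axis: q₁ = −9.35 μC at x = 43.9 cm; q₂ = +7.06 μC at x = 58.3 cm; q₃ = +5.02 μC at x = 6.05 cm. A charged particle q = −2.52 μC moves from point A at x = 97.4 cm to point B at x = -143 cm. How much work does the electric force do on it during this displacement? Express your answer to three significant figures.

The work done by the electric force is W_field = −ΔU = −q(V_B − V_A) = q(V_A − V_B).
At A: distances to the source charges are 0.535 m, 0.391 m, 0.914 m; V_A = Σ kqᵢ/rᵢ = 5.46×10⁴ V.
At B: distances to the source charges are 1.87 m, 2.01 m, 1.49 m; V_B = Σ kqᵢ/rᵢ = 1.68×10⁴ V.
ΔV = V_B − V_A = -3.78×10⁴ V.
W_field = −qΔV = −(-2.52×10⁻⁶ C)(-3.78×10⁴ V) = -0.0952 J.

-0.0952 J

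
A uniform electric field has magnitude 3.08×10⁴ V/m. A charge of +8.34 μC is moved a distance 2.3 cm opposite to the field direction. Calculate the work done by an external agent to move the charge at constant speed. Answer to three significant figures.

5.91×10⁻³ J

The potential change for a displacement 2.3 cm opposite to the field direction is ΔV = +Ed = 708 V.
W_ext = qΔV = 5.91×10⁻³ J.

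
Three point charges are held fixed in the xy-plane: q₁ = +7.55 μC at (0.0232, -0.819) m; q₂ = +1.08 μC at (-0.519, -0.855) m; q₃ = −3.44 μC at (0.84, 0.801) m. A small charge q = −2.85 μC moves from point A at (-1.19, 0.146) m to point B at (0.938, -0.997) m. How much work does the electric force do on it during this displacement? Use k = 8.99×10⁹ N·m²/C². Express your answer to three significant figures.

0.0711 J

The work done by the electric force is W_field = −ΔU = −q(V_B − V_A) = q(V_A − V_B).
At A: distances to the source charges are 1.55 m, 1.21 m, 2.13 m; V_A = Σ kqᵢ/rᵢ = 3.73×10⁴ V.
At B: distances to the source charges are 0.932 m, 1.46 m, 1.80 m; V_B = Σ kqᵢ/rᵢ = 6.23×10⁴ V.
ΔV = V_B − V_A = 2.49×10⁴ V.
W_field = −qΔV = −(-2.85×10⁻⁶ C)(2.49×10⁴ V) = 0.0711 J.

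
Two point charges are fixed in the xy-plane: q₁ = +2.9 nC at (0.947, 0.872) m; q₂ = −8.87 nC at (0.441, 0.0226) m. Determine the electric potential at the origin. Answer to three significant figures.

The total potential is the scalar sum of each charge's contribution, V = Σ kqᵢ/rᵢ.
Distances from the field point to each charge: r₁ = 1.29 m, r₂ = 0.442 m.
V = k[(2.90×10⁻⁹)/(1.29) + (-8.87×10⁻⁹)/(0.442)] = -160 V.

-160 V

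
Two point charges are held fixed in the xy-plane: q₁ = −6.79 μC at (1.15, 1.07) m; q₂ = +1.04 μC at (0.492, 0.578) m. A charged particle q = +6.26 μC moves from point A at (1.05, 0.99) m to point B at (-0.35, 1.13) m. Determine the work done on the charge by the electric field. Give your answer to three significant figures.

-2.70 J

The work done by the electric force is W_field = −ΔU = −q(V_B − V_A) = q(V_A − V_B).
At A: distances to the source charges are 0.128 m, 0.694 m; V_A = Σ kqᵢ/rᵢ = -4.63×10⁵ V.
At B: distances to the source charges are 1.50 m, 1.01 m; V_B = Σ kqᵢ/rᵢ = -3.14×10⁴ V.
ΔV = V_B − V_A = 4.32×10⁵ V.
W_field = −qΔV = −(6.26×10⁻⁶ C)(4.32×10⁵ V) = -2.70 J.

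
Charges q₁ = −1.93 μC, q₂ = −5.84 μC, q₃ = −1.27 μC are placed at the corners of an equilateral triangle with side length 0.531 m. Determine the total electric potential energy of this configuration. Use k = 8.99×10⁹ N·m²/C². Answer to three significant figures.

0.358 J

The work to assemble the configuration equals its total potential energy, U = Σ kqᵢqⱼ/rᵢⱼ over all pairs.
All three pair separations equal the side length, 0.531 m.
U = (0.191) + (0.0415) + (0.126) = 0.358 J.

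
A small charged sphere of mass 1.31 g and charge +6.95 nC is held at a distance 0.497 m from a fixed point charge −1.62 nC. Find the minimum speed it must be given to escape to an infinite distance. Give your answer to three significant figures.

To just escape, total mechanical energy must reach zero at infinity: ½mv²_min + U = 0, so ½mv²_min = −U = |kQq|/r.
|U| = |kQq|/r = (8.99×10⁹ N·m²/C²)(1.62×10⁻⁹)(6.95×10⁻⁹)/(0.497) = 2.04×10⁻⁷ J.
v_min = √(2|U|/m) = √(2·2.04×10⁻⁷/1.31×10⁻³) = 0.0176 m/s.

0.0176 m/s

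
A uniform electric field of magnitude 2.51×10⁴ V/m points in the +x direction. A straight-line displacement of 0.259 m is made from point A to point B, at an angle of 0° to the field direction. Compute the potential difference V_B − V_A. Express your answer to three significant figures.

Only the component of displacement along E changes the potential: ΔV = −E·d·cosθ.
ΔV = −(2.51×10⁴ V/m)(0.259 m)cos0° = -6500 V.

-6500 V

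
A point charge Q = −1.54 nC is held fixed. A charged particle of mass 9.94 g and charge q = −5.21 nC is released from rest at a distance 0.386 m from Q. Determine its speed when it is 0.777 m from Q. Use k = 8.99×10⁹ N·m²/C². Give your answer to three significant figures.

4.35×10⁻³ m/s

Only the electrostatic force acts, so mechanical energy is conserved: ½mv² = U₁ − U₂ = kQq(1/r₁ − 1/r₂).
U₁ − U₂ = (8.99×10⁹ N·m²/C²)(-1.54×10⁻⁹ C)(-5.21×10⁻⁹ C)(1/0.386 − 1/0.777) = 9.40×10⁻⁸ J.
v = √(2·9.40×10⁻⁸/9.94×10⁻³) = 4.35×10⁻³ m/s.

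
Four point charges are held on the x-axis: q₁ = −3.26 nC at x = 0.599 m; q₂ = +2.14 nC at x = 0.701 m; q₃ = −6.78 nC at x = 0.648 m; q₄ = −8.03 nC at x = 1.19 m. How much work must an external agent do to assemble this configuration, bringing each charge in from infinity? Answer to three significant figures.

1.96×10⁻⁶ J

The assembly work is the sum of pairwise potential energies, U = Σ_{i<j} kqᵢqⱼ/rᵢⱼ.
Pair separations: r₁₂ = 0.102 m, r₁₃ = 0.0490 m, r₁₄ = 0.591 m, r₂₃ = 0.0530 m, r₂₄ = 0.489 m, r₃₄ = 0.542 m.
Summing all 6 pair terms gives U = 1.96×10⁻⁶ J.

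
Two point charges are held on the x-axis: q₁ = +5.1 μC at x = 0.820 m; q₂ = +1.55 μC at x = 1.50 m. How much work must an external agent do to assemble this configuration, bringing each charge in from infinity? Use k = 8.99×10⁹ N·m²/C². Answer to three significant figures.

The assembly work is the sum of pairwise potential energies, U = Σ_{i<j} kqᵢqⱼ/rᵢⱼ.
Pair separations: r₁₂ = 0.680 m.
U = (0.105) = 0.105 J.

0.105 J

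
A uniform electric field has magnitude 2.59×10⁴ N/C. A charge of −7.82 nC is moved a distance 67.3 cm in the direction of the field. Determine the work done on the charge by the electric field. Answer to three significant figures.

-1.36×10⁻⁴ J

The potential change for a displacement 67.3 cm in the direction of the field is ΔV = −Ed = -1.74×10⁴ V.
W_field = −qΔV = -1.36×10⁻⁴ J.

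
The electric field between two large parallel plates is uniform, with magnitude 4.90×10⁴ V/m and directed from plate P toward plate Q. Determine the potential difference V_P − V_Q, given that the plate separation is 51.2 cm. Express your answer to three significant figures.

In a uniform field, potential decreases in the direction of E: ΔV = −E·d for a displacement d parallel to E.
Going from Q to P is a displacement of 51.2 cm opposite to the field, so V_P − V_Q = +Ed = 2.51×10⁴ V.

2.51×10⁴ V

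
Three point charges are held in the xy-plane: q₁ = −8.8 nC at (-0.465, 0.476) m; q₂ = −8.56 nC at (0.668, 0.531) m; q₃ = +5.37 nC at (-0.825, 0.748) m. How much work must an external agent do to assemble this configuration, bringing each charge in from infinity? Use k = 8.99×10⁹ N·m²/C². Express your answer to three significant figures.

The assembly work is the sum of pairwise potential energies, U = Σ_{i<j} kqᵢqⱼ/rᵢⱼ.
Pair separations: r₁₂ = 1.13 m, r₁₃ = 0.451 m, r₂₃ = 1.51 m.
U = (5.97×10⁻⁷) + (-9.42×10⁻⁷) + (-2.74×10⁻⁷) = -6.18×10⁻⁷ J.

-6.18×10⁻⁷ J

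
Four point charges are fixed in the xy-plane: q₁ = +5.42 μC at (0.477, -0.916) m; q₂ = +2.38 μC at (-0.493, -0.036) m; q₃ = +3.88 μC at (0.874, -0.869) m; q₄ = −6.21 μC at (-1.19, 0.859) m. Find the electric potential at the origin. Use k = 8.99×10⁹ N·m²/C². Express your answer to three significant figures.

8.07×10⁴ V

Electric potential is a scalar, so the contributions from each charge add algebraically: V = Σ kqᵢ/rᵢ.
Distances from the field point to each charge: r₁ = 1.03 m, r₂ = 0.494 m, r₃ = 1.23 m, r₄ = 1.47 m.
V = k[(5.42×10⁻⁶)/(1.03) + (2.38×10⁻⁶)/(0.494) + (3.88×10⁻⁶)/(1.23) + (-6.21×10⁻⁶)/(1.47)] = 8.07×10⁴ V.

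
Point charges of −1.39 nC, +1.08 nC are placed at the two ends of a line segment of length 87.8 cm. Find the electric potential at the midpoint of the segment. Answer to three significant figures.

-6.35 V

Electric potential is a scalar, so the contributions from each charge add algebraically: V = Σ kqᵢ/rᵢ.
Each charge is 0.439 m from the midpoint.
V = k[(-1.39×10⁻⁹)/(0.439) + (1.08×10⁻⁹)/(0.439)] = -6.35 V.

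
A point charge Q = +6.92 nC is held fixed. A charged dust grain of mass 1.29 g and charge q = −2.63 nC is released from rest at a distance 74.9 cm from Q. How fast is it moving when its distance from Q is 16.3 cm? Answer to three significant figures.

Only the electrostatic force acts, so mechanical energy is conserved: ½mv² = U₁ − U₂ = kQq(1/r₁ − 1/r₂).
U₁ − U₂ = (8.99×10⁹ N·m²/C²)(6.92×10⁻⁹ C)(-2.63×10⁻⁹ C)(1/0.749 − 1/0.163) = 7.85×10⁻⁷ J.
v = √(2·7.85×10⁻⁷/1.29×10⁻³) = 0.0349 m/s.

0.0349 m/s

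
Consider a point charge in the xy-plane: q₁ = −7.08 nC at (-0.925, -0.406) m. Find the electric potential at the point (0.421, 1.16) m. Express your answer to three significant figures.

-30.8 V

The total potential is the scalar sum of each charge's contribution, V = Σ kqᵢ/rᵢ.
Distances from the field point to each charge: r₁ = 2.06 m.
V = k[(-7.08×10⁻⁹)/(2.06)] = -30.8 V.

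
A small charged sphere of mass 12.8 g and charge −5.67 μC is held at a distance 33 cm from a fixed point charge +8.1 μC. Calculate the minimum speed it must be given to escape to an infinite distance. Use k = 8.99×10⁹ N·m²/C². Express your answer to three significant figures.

To just escape, total mechanical energy must reach zero at infinity: ½mv²_min + U = 0, so ½mv²_min = −U = |kQq|/r.
|U| = |kQq|/r = (8.99×10⁹ N·m²/C²)(8.10×10⁻⁶)(5.67×10⁻⁶)/(0.330) = 1.25 J.
v_min = √(2|U|/m) = √(2·1.25/0.0128) = 14.0 m/s.

14.0 m/s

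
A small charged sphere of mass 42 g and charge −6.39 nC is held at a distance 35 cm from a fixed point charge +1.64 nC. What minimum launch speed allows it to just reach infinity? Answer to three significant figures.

3.58×10⁻³ m/s

To just escape, total mechanical energy must reach zero at infinity: ½mv²_min + U = 0, so ½mv²_min = −U = |kQq|/r.
|U| = |kQq|/r = (8.99×10⁹ N·m²/C²)(1.64×10⁻⁹)(6.39×10⁻⁹)/(0.350) = 2.69×10⁻⁷ J.
v_min = √(2|U|/m) = √(2·2.69×10⁻⁷/0.0420) = 3.58×10⁻³ m/s.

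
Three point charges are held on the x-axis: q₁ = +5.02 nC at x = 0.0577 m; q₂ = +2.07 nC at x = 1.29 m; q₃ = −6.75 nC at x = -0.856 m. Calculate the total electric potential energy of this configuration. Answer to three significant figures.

-3.16×10⁻⁷ J

The assembly work is the sum of pairwise potential energies, U = Σ_{i<j} kqᵢqⱼ/rᵢⱼ.
Pair separations: r₁₂ = 1.23 m, r₁₃ = 0.914 m, r₂₃ = 2.15 m.
U = (7.58×10⁻⁸) + (-3.33×10⁻⁷) + (-5.85×10⁻⁸) = -3.16×10⁻⁷ J.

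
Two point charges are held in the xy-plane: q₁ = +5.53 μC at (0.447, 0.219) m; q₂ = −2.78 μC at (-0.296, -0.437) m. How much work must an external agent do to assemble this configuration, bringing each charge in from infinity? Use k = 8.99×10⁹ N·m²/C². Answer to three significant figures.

The assembly work is the sum of pairwise potential energies, U = Σ_{i<j} kqᵢqⱼ/rᵢⱼ.
Pair separations: r₁₂ = 0.991 m.
U = (-0.139) = -0.139 J.

-0.139 J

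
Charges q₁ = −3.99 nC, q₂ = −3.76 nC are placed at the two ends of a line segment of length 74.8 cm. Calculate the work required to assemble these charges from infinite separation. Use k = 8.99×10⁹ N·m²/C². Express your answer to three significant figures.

The assembly work is the sum of pairwise potential energies, U = Σ_{i<j} kqᵢqⱼ/rᵢⱼ.
The separation is r = 0.748 m.
U = (1.80×10⁻⁷) = 1.80×10⁻⁷ J.

1.80×10⁻⁷ J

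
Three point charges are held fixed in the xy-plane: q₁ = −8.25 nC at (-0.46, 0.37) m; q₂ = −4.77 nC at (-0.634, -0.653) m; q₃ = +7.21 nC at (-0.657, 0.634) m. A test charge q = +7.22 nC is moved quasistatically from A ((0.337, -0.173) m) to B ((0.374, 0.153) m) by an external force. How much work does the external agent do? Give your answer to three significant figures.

For quasistatic motion the external work equals the change in potential energy: W_ext = qΔV = q(V_B − V_A).
At A: distances to the source charges are 0.964 m, 1.08 m, 1.28 m; V_A = Σ kqᵢ/rᵢ = -65.9 V.
At B: distances to the source charges are 0.862 m, 1.29 m, 1.14 m; V_B = Σ kqᵢ/rᵢ = -62.3 V.
ΔV = V_B − V_A = 3.55 V.
W_ext = qΔV = (7.22×10⁻⁹ C)(3.55 V) = 2.57×10⁻⁸ J.

2.57×10⁻⁸ J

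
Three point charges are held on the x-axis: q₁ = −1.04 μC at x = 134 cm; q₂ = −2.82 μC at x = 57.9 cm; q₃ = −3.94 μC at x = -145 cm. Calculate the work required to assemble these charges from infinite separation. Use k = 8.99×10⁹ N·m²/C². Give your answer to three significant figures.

The assembly work is the sum of pairwise potential energies, U = Σ_{i<j} kqᵢqⱼ/rᵢⱼ.
Pair separations: r₁₂ = 0.761 m, r₁₃ = 2.79 m, r₂₃ = 2.03 m.
U = (0.0346) + (0.0132) + (0.0492) = 0.0971 J.

0.0971 J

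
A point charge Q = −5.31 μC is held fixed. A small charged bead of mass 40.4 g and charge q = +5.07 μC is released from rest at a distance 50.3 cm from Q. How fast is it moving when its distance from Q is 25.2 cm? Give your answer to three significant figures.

4.87 m/s

Only the electrostatic force acts, so mechanical energy is conserved: ½mv² = U₁ − U₂ = kQq(1/r₁ − 1/r₂).
U₁ − U₂ = (8.99×10⁹ N·m²/C²)(-5.31×10⁻⁶ C)(5.07×10⁻⁶ C)(1/0.503 − 1/0.252) = 0.479 J.
v = √(2·0.479/0.0404) = 4.87 m/s.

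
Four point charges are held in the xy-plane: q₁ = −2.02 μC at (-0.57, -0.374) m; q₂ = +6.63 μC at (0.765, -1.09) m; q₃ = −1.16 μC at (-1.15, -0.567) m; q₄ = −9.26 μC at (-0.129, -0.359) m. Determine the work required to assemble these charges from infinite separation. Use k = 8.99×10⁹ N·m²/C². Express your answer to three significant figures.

The work to assemble the configuration equals its total potential energy, U = Σ kqᵢqⱼ/rᵢⱼ over all pairs.
Pair separations: r₁₂ = 1.51 m, r₁₃ = 0.611 m, r₁₄ = 0.441 m, r₂₃ = 1.99 m, r₂₄ = 1.15 m, r₃₄ = 1.04 m.
Summing all 6 pair terms gives U = -0.0840 J.

-0.0840 J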